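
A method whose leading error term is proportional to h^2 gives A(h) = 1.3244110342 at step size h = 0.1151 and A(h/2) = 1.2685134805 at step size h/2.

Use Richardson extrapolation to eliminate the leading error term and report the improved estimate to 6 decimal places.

The method has order 2: 2^2 = 4.
4 × 1.2685134805 − 1.3244110342 = 3.7496428878
Denominator 4 − 1 = 3.
3.7496428878 ÷ 3 = 1.2498809626
Gap between inputs: 5.590e-02; correction applied: −0.0186325179.

1.249881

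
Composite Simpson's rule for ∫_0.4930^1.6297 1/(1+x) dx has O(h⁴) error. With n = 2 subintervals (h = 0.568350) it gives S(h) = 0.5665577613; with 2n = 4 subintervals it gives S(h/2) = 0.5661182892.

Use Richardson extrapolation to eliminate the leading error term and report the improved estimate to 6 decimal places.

0.566089

r = 4: numerator weight 16, denominator 15.
16 × 0.5661182892 = 9.0578926272; subtract 0.5665577613 → 8.4913348659
Divide by 2^4 − 1 = 15.
(16 × 0.5661182892 − 0.5665577613)/(16 − 1) = 0.5660889911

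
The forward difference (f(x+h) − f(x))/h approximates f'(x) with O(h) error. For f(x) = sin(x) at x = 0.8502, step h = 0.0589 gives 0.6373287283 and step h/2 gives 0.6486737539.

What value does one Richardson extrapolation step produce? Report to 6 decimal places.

0.660019

Leading term ∝ h^1; use weight 2 = 2^1.
Difference of the inputs: 0.6486737539 − 0.6373287283 = 0.0113450256
Correction (A(h/2) − A(h))/(2 − 1) = 0.0113450256/1 = 0.0113450256
R = 0.6486737539 + 0.0113450256 = 0.6600187795
Gap between inputs: 1.135e-02; correction applied: +0.0113450256.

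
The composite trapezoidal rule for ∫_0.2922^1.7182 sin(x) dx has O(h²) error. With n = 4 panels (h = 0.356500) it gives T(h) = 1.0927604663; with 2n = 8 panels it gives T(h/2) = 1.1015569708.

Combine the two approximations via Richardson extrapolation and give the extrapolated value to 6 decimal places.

1.104489

Leading term ∝ h^2; use weight 4 = 2^2.
Top: 4(1.1015569708) − (1.0927604663) = 3.3134674169
R = 3.3134674169/3 = 1.1044891390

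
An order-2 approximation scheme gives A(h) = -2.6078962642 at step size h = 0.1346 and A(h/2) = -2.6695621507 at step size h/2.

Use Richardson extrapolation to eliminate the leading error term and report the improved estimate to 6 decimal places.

-2.690117

Leading term ∝ h^2; use weight 4 = 2^2.
Top: 4(-2.6695621507) − (-2.6078962642) = -8.0703523386
Denominator 4 − 1 = 3.
R = (-8.0703523386)/3 = -2.6901174462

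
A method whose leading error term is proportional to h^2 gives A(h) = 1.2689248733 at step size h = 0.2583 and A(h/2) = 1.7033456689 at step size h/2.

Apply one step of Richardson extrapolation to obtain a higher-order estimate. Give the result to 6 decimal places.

1.848153

The method has order 2: 2^2 = 4.
Weighted: 6.8133826756 − 1.2689248733 = 5.5444578023
Divide by 2^2 − 1 = 3.
Extrapolated: 5.5444578023 / 3 = 1.8481526008
Correction |R − A(h/2)| = 1.448e-01; gap |A(h/2) − A(h)| = 4.344e-01.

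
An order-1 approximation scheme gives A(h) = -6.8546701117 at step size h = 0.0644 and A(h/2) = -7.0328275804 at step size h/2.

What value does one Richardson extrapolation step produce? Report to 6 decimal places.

-7.210985

r = 1, so 2^r = 2.
Numerator 2·A(h/2) − A(h) = 2·(-7.0328275804) − (-6.8546701117) = -7.2109850491
Divide by 2^1 − 1 = 1.
R = (-7.2109850491)/1 = -7.2109850491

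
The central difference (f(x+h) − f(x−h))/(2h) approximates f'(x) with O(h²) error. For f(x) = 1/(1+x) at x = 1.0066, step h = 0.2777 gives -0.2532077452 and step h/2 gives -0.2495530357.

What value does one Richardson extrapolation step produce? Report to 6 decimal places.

-0.248335

The method has order 2: 2^2 = 4.
4·(-0.2495530357) − (-0.2532077452) = -0.7450043976
(-0.7450043976) ÷ 3 = -0.2483347992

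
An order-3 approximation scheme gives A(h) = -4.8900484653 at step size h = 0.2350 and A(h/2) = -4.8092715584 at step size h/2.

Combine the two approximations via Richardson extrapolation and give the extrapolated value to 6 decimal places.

Method order is 3; weight 2^3 = 8.
Numerator 8 × A(h/2) − A(h) = 8 × (-4.8092715584) − (-4.8900484653) = -33.5841240019
Denominator 8 − 1 = 7.
(8 × (-4.8092715584) − (-4.8900484653))/(8 − 1) = -4.7977320003
Correction |R − A(h/2)| = 1.154e-02; gap |A(h/2) − A(h)| = 8.078e-02.

-4.797732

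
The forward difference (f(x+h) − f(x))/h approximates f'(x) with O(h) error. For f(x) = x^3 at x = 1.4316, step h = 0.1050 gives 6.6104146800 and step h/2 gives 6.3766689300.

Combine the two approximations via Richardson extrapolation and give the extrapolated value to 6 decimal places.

6.142923

Order 1 gives 2^r = 2 and 2^r − 1 = 1.
2^1 × A(h/2) = 12.7533378600; minus A(h) gives 6.1429231800.
Denominator 2 − 1 = 1.
(2 × 6.3766689300 − 6.6104146800)/(2 − 1) = 6.1429231800
Gap between inputs: 2.337e-01; correction applied: −0.2337457500.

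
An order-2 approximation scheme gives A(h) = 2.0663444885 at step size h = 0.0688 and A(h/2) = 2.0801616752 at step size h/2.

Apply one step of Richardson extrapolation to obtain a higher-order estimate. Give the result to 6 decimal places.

Leading term ∝ h^2; use weight 4 = 2^2.
Numerator 4 × A(h/2) − A(h) = 4 × 2.0801616752 − 2.0663444885 = 6.2543022123
(4 × 2.0801616752 − 2.0663444885)/(4 − 1) = 2.0847674041
Shift from A(h/2): +0.0046057289.

2.084767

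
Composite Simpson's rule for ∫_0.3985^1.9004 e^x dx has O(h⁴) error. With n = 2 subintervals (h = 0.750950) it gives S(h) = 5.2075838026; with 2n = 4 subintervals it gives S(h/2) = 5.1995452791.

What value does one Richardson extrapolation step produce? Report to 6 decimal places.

r = 4: numerator weight 16, denominator 15.
Top: 16(5.1995452791) − (5.2075838026) = 77.9851406630
(16×5.1995452791 − 5.2075838026)/(16 − 1) = 5.1990093775
Correction |R − A(h/2)| = 5.359e-04; gap |A(h/2) − A(h)| = 8.039e-03.

5.199009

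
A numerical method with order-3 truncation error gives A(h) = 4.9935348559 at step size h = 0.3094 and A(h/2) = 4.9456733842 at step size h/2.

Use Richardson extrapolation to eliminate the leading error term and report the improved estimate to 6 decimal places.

Order 3 gives 2^r = 8 and 2^r − 1 = 7.
Top: 8(4.9456733842) − (4.9935348559) = 34.5718522177
Divide by 2^3 − 1 = 7.
(8*4.9456733842 − 4.9935348559)/(8 − 1) = 4.9388360311

4.938836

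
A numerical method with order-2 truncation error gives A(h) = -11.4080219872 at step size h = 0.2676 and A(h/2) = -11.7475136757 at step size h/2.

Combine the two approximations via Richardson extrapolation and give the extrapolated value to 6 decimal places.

-11.860678

Error is O(h^2); halving h shrinks it by 2^2 = 4.
4·(-11.7475136757) − (-11.4080219872) = -35.5820327156
(-35.5820327156) ÷ 3 = -11.8606775719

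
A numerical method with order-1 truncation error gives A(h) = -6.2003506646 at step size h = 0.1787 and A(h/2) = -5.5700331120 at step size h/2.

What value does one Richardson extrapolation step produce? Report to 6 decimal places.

-4.939716

r = 1, so 2^r = 2.
2·(-5.5700331120) = -11.1400662240; (-11.1400662240) − (-6.2003506646) = -4.9397155594
Denominator 2 − 1 = 1.
R = (-4.9397155594)/1 = -4.9397155594
Gap between inputs: 6.303e-01; correction applied: +0.6303175526.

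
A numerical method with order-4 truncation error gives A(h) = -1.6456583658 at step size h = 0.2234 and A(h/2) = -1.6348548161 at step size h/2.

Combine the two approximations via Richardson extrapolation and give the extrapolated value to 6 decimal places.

With r = 4 the leading error scales as h^4, so the weight is 2^4 = 16.
16×(-1.6348548161) − (-1.6456583658) = -24.5120186918
Divide by 2^4 − 1 = 15.
(16×(-1.6348548161) − (-1.6456583658))/(16 − 1) = -1.6341345795

-1.634135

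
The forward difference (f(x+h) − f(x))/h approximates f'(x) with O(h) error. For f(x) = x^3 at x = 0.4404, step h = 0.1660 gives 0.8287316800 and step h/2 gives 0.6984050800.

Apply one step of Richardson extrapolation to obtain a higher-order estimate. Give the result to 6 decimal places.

With r = 1 the leading error scales as h^1, so the weight is 2^1 = 2.
2 × 0.6984050800 = 1.3968101600; 1.3968101600 − 0.8287316800 = 0.5680784800
Divide by 2^1 − 1 = 1.
0.5680784800 ÷ 1 = 0.5680784800

0.568078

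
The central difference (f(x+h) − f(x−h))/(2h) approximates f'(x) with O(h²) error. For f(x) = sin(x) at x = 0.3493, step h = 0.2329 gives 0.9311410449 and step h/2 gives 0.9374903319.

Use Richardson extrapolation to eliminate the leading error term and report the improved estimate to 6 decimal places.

0.939607

The method has order 2: 2^2 = 4.
A(h/2) − A(h) = 0.9374903319 − 0.9311410449 = 0.0063492870
Correction (A(h/2) − A(h))/(4 − 1) = 0.0063492870/3 = 0.0021164290
R = A(h/2) + (A(h/2) − A(h))/3 = 0.9374903319 + 0.0021164290 = 0.9396067609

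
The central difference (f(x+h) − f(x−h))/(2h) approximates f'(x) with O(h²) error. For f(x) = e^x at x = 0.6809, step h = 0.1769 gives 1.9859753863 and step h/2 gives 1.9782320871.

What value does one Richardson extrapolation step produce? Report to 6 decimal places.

Order 2 gives 2^r = 4 and 2^r − 1 = 3.
Numerator 4×A(h/2) − A(h) = 4×1.9782320871 − 1.9859753863 = 5.9269529621
Denominator 4 − 1 = 3.
Extrapolated: 5.9269529621 / 3 = 1.9756509874
Shift from A(h/2): −0.0025810997.

1.975651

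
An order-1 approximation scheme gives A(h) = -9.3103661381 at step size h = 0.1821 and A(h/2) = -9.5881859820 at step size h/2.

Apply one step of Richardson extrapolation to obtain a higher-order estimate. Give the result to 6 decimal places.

-9.866006

The method has order 1: 2^1 = 2.
2^1·A(h/2) = -19.1763719640; minus A(h) gives -9.8660058259.
(-9.8660058259) ÷ 1 = -9.8660058259
Gap between inputs: 2.778e-01; correction applied: −0.2778198439.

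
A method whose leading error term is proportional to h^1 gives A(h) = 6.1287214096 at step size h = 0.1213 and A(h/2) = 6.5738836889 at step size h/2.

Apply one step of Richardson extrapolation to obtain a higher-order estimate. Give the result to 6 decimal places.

r = 1, so 2^r = 2.
2×6.5738836889 = 13.1477673778; 13.1477673778 − 6.1287214096 = 7.0190459682
Divide by 2^1 − 1 = 1.
Extrapolated: 7.0190459682 / 1 = 7.0190459682

7.019046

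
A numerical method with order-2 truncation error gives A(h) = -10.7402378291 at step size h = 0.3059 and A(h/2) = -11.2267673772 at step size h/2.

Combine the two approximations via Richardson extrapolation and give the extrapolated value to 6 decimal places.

-11.388944

r = 2: numerator weight 4, denominator 3.
Weighted: (-44.9070695088) − (-10.7402378291) = -34.1668316797
Denominator 4 − 1 = 3.
So the Richardson estimate is -11.3889438932.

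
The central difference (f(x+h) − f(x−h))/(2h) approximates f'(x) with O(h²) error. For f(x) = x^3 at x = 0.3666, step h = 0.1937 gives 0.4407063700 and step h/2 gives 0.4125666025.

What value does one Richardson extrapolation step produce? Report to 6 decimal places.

Leading term ∝ h^2; use weight 4 = 2^2.
Difference of the inputs: 0.4125666025 − 0.4407063700 = -0.0281397675
Correction (A(h/2) − A(h))/(4 − 1) = (-0.0281397675)/3 = -0.0093799225
R = A(h/2) + (A(h/2) − A(h))/3 = 0.4125666025 − 0.0093799225 = 0.4031866800

0.403187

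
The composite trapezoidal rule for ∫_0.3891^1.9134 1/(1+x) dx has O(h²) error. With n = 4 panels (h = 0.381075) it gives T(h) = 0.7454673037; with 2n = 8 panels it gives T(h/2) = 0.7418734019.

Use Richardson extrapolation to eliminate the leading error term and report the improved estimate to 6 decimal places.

0.740675

Leading term ∝ h^2; use weight 4 = 2^2.
2^2·A(h/2) = 2.9674936076; minus A(h) gives 2.2220263039.
R = 2.2220263039/3 = 0.7406754346
Gap between inputs: 3.594e-03; correction applied: −0.0011979673.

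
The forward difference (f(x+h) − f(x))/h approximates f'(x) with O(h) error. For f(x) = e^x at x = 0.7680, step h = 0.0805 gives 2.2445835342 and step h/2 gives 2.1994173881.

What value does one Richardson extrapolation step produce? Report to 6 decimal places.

r = 1, so 2^r = 2.
Numerator 2×A(h/2) − A(h) = 2×2.1994173881 − 2.2445835342 = 2.1542512420
(2×2.1994173881 − 2.2445835342)/(2 − 1) = 2.1542512420

2.154251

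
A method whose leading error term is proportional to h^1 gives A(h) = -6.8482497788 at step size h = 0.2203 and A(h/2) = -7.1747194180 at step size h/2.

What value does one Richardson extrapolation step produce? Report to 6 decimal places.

With r = 1 the leading error scales as h^1, so the weight is 2^1 = 2.
Weighted: (-14.3494388360) − (-6.8482497788) = -7.5011890572
R = (-7.5011890572)/1 = -7.5011890572

-7.501189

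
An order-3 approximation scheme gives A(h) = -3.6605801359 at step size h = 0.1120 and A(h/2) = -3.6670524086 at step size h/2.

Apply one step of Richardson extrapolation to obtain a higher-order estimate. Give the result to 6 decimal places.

-3.667977

Method order is 3; weight 2^3 = 8.
Top: 8(-3.6670524086) − (-3.6605801359) = -25.6758391329
Denominator 8 − 1 = 7.
R = (-25.6758391329)/7 = -3.6679770190
Shift from A(h/2): −0.0009246104.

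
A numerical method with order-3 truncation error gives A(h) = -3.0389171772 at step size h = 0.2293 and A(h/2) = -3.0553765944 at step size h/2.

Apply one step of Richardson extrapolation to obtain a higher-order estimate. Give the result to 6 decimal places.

With r = 3 the leading error scales as h^3, so the weight is 2^3 = 8.
Weighted: (-24.4430127552) − (-3.0389171772) = -21.4040955780
Divide by 2^3 − 1 = 7.
Result: -3.0577279397

-3.057728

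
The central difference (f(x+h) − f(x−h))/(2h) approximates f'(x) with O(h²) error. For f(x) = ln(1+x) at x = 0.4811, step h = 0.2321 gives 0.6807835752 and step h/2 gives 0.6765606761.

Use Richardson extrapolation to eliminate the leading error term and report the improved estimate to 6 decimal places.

0.675153

r = 2, so 2^r = 4.
Numerator 4·A(h/2) − A(h) = 4·0.6765606761 − 0.6807835752 = 2.0254591292
Extrapolated: 2.0254591292 / 3 = 0.6751530431
Correction |R − A(h/2)| = 1.408e-03; gap |A(h/2) − A(h)| = 4.223e-03.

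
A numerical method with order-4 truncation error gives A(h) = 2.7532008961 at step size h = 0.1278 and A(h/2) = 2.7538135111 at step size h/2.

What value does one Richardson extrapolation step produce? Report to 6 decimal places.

Method order is 4; weight 2^4 = 16.
16*2.7538135111 − 2.7532008961 = 41.3078152815
41.3078152815 ÷ 15 = 2.7538543521
Shift from A(h/2): +0.0000408410.

2.753854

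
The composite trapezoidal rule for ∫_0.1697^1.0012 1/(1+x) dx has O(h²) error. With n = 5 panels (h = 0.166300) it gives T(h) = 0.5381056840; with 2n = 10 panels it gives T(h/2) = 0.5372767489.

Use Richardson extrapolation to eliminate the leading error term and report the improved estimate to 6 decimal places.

0.537000

With r = 2 the leading error scales as h^2, so the weight is 2^2 = 4.
Weighted: 2.1491069956 − 0.5381056840 = 1.6110013116
(4×0.5372767489 − 0.5381056840)/(4 − 1) = 0.5370004372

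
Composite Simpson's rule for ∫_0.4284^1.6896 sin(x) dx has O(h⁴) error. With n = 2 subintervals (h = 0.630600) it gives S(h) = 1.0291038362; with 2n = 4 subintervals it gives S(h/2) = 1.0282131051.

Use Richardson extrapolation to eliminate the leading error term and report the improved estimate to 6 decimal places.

Error is O(h^4); halving h shrinks it by 2^4 = 16.
2^4·A(h/2) = 16.4514096816; minus A(h) gives 15.4223058454.
Divide by 2^4 − 1 = 15.
So the Richardson estimate is 1.0281537230.

1.028154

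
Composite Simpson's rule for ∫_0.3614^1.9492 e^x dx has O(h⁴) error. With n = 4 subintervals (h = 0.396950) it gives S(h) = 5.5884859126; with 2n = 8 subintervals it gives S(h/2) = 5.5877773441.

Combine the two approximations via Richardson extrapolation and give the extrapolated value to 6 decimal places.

5.587730

The method has order 4: 2^4 = 16.
16*5.5877773441 = 89.4044375056; subtract 5.5884859126 → 83.8159515930
Divide by 2^4 − 1 = 15.
83.8159515930 ÷ 15 = 5.5877301062
Gap between inputs: 7.086e-04; correction applied: −0.0000472379.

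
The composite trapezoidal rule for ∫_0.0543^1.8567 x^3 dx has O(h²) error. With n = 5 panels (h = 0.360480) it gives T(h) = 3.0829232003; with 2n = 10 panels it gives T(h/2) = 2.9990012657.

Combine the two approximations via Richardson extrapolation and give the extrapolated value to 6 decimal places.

With r = 2 the leading error scales as h^2, so the weight is 2^2 = 4.
Top: 4(2.9990012657) − (3.0829232003) = 8.9130818625
Divide by 2^2 − 1 = 3.
So the Richardson estimate is 2.9710272875.

2.971027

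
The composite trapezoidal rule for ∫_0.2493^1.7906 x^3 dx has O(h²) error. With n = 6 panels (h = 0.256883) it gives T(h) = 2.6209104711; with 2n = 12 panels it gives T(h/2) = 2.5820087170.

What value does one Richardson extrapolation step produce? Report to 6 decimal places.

2.569041

Order 2 gives 2^r = 4 and 2^r − 1 = 3.
4 × 2.5820087170 − 2.6209104711 = 7.7071243969
(4 × 2.5820087170 − 2.6209104711)/(4 − 1) = 2.5690414656
Shift from A(h/2): −0.0129672514.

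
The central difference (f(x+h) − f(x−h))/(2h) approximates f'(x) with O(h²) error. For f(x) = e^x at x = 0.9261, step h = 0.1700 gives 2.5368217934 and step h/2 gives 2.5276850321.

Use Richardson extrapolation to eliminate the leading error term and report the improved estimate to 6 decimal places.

2.524639

Leading term ∝ h^2; use weight 4 = 2^2.
Numerator 4 × A(h/2) − A(h) = 4 × 2.5276850321 − 2.5368217934 = 7.5739183350
Denominator 4 − 1 = 3.
So the Richardson estimate is 2.5246394450.
Shift from A(h/2): −0.0030455871.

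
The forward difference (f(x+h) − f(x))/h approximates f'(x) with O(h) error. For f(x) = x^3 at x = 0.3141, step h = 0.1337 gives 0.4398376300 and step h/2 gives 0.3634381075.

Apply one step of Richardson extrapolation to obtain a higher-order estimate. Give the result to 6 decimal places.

Leading term ∝ h^1; use weight 2 = 2^1.
Top: 2(0.3634381075) − (0.4398376300) = 0.2870385850
0.2870385850 ÷ 1 = 0.2870385850

0.287039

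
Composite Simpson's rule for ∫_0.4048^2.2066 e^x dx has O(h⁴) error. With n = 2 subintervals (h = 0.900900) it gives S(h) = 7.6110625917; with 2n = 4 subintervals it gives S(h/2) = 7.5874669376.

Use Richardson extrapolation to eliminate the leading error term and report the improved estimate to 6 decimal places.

7.585894

Leading term ∝ h^4; use weight 16 = 2^4.
16×7.5874669376 = 121.3994710016; subtract 7.6110625917 → 113.7884084099
(16×7.5874669376 − 7.6110625917)/(16 − 1) = 7.5858938940
Shift from A(h/2): −0.0015730436.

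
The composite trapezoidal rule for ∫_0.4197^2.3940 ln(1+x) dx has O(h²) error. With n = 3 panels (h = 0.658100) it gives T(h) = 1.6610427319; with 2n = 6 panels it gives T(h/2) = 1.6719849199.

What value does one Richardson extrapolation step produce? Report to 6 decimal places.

1.675632

Error is O(h^2); halving h shrinks it by 2^2 = 4.
Weighted: 6.6879396796 − 1.6610427319 = 5.0268969477
R = 5.0268969477/3 = 1.6756323159
Correction |R − A(h/2)| = 3.647e-03; gap |A(h/2) − A(h)| = 1.094e-02.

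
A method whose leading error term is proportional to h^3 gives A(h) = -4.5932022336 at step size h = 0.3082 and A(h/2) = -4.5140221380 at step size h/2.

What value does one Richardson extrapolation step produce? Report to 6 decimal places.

-4.502711

Error is O(h^3); halving h shrinks it by 2^3 = 8.
Numerator 8 × A(h/2) − A(h) = 8 × (-4.5140221380) − (-4.5932022336) = -31.5189748704
Extrapolated: (-31.5189748704) / 7 = -4.5027106958
Correction |R − A(h/2)| = 1.131e-02; gap |A(h/2) − A(h)| = 7.918e-02.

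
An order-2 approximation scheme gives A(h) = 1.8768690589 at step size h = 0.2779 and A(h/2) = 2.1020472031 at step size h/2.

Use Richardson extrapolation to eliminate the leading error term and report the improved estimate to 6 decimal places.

2.177107

With r = 2 the leading error scales as h^2, so the weight is 2^2 = 4.
Numerator 4*A(h/2) − A(h) = 4*2.1020472031 − 1.8768690589 = 6.5313197535
Extrapolated: 6.5313197535 / 3 = 2.1771065845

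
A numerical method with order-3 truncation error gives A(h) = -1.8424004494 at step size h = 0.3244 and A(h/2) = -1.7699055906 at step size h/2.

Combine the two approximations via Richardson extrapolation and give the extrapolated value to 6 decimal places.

-1.759549

With r = 3 the leading error scales as h^3, so the weight is 2^3 = 8.
8×(-1.7699055906) = -14.1592447248; subtract (-1.8424004494) → -12.3168442754
Extrapolated: (-12.3168442754) / 7 = -1.7595491822
Shift from A(h/2): +0.0103564084.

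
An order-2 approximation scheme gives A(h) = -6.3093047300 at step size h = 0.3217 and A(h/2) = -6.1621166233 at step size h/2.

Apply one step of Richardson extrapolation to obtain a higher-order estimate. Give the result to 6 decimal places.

-6.113054

The method has order 2: 2^2 = 4.
Difference of the inputs: -6.1621166233 − (-6.3093047300) = 0.1471881067
Correction (A(h/2) − A(h))/(4 − 1) = 0.1471881067/3 = 0.0490627022
R = -6.1621166233 + 0.0490627022 = -6.1130539211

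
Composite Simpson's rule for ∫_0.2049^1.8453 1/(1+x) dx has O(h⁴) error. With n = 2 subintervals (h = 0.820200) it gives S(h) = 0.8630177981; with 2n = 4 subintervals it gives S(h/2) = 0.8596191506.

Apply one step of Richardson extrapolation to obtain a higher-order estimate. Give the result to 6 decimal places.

0.859393

Leading term ∝ h^4; use weight 16 = 2^4.
16*0.8596191506 = 13.7539064096; subtract 0.8630177981 → 12.8908886115
R = 12.8908886115/15 = 0.8593925741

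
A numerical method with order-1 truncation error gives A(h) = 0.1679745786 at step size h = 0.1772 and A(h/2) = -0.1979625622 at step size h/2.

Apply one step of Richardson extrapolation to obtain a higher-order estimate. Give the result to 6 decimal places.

-0.563900

The method has order 1: 2^1 = 2.
2·(-0.1979625622) − 0.1679745786 = -0.5638997030
Divide by 2^1 − 1 = 1.
(-0.5638997030) ÷ 1 = -0.5638997030
Correction |R − A(h/2)| = 3.659e-01; gap |A(h/2) − A(h)| = 3.659e-01.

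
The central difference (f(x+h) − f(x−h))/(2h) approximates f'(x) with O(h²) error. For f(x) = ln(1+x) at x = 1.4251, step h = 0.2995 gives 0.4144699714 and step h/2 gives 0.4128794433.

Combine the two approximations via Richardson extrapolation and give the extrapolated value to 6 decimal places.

0.412349

r = 2: numerator weight 4, denominator 3.
4 × 0.4128794433 − 0.4144699714 = 1.2370478018
Divide by 2^2 − 1 = 3.
R = 1.2370478018/3 = 0.4123492673
Shift from A(h/2): −0.0005301760.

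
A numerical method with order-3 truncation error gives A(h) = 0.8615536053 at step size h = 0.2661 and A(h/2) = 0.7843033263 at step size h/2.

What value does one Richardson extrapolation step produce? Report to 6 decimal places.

0.773268

Error is O(h^3); halving h shrinks it by 2^3 = 8.
2^3*A(h/2) = 6.2744266104; minus A(h) gives 5.4128730051.
5.4128730051 ÷ 7 = 0.7732675722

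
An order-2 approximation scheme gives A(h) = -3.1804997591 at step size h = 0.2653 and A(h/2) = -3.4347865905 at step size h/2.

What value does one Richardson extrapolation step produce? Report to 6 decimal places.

The method has order 2: 2^2 = 4.
4*(-3.4347865905) = -13.7391463620; subtract (-3.1804997591) → -10.5586466029
Denominator 4 − 1 = 3.
(4*(-3.4347865905) − (-3.1804997591))/(4 − 1) = -3.5195488676
Correction |R − A(h/2)| = 8.476e-02; gap |A(h/2) − A(h)| = 2.543e-01.

-3.519549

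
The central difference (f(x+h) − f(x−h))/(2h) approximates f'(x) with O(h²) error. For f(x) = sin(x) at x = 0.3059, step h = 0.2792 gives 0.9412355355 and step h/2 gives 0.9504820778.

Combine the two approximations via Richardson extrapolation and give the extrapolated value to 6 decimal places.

0.953564

With r = 2 the leading error scales as h^2, so the weight is 2^2 = 4.
Weighted: 3.8019283112 − 0.9412355355 = 2.8606927757
Divide by 2^2 − 1 = 3.
Result: 0.9535642586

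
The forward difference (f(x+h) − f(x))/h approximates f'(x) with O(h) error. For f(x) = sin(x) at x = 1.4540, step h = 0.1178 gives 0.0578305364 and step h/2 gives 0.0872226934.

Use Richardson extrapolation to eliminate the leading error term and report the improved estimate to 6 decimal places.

0.116615

Method order is 1; weight 2^1 = 2.
Top: 2(0.0872226934) − (0.0578305364) = 0.1166148504
(2·0.0872226934 − 0.0578305364)/(2 − 1) = 0.1166148504
Shift from A(h/2): +0.0293921570.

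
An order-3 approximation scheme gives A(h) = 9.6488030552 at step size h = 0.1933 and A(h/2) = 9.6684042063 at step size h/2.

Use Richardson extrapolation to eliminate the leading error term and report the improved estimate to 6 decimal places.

Leading term ∝ h^3; use weight 8 = 2^3.
Difference of the inputs: 9.6684042063 − 9.6488030552 = 0.0196011511
Divide by 2^3 − 1 = 7: 0.0196011511/7 = 0.0028001644
R = 9.6684042063 + 0.0028001644 = 9.6712043707
Gap between inputs: 1.960e-02; correction applied: +0.0028001644.

9.671204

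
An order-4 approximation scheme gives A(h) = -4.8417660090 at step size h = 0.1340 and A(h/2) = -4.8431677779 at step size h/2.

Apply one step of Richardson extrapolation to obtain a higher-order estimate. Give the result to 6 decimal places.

With r = 4 the leading error scales as h^4, so the weight is 2^4 = 16.
A(h/2) − A(h) = -4.8431677779 − (-4.8417660090) = -0.0014017689
Divide by 2^4 − 1 = 15: (-0.0014017689)/15 = -0.0000934513
R = A(h/2) + (A(h/2) − A(h))/15 = -4.8431677779 − 0.0000934513 = -4.8432612292
Gap between inputs: 1.402e-03; correction applied: −0.0000934513.

-4.843261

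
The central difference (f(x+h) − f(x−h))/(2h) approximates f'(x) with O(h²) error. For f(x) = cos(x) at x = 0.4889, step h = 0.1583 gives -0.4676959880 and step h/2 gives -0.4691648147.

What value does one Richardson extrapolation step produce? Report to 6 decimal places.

With r = 2 the leading error scales as h^2, so the weight is 2^2 = 4.
Top: 4(-0.4691648147) − (-0.4676959880) = -1.4089632708
Denominator 4 − 1 = 3.
Result: -0.4696544236
Correction |R − A(h/2)| = 4.896e-04; gap |A(h/2) − A(h)| = 1.469e-03.

-0.469654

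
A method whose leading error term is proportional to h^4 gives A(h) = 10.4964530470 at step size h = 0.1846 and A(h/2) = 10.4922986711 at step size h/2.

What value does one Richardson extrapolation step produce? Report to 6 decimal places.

Leading term ∝ h^4; use weight 16 = 2^4.
Top: 16(10.4922986711) − (10.4964530470) = 157.3803256906
157.3803256906 ÷ 15 = 10.4920217127
Gap between inputs: 4.154e-03; correction applied: −0.0002769584.

10.492022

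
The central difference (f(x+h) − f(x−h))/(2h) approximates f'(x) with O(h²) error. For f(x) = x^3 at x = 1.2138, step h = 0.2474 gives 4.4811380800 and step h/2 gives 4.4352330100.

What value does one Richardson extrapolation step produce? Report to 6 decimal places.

4.419931

r = 2: numerator weight 4, denominator 3.
Top: 4(4.4352330100) − (4.4811380800) = 13.2597939600
Divide by 2^2 − 1 = 3.
Result: 4.4199313200
Correction |R − A(h/2)| = 1.530e-02; gap |A(h/2) − A(h)| = 4.591e-02.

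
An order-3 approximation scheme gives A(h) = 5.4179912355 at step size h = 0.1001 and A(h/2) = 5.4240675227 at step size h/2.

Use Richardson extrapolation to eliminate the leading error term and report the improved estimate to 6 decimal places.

5.424936

With r = 3 the leading error scales as h^3, so the weight is 2^3 = 8.
Numerator 8·A(h/2) − A(h) = 8·5.4240675227 − 5.4179912355 = 37.9745489461
(8·5.4240675227 − 5.4179912355)/(8 − 1) = 5.4249355637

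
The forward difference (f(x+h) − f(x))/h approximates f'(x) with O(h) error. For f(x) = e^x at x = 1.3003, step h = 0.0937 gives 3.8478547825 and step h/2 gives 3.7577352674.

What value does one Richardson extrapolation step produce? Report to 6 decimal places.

Error is O(h^1); halving h shrinks it by 2^1 = 2.
2^1·A(h/2) = 7.5154705348; minus A(h) gives 3.6676157523.
Denominator 2 − 1 = 1.
Extrapolated: 3.6676157523 / 1 = 3.6676157523

3.667616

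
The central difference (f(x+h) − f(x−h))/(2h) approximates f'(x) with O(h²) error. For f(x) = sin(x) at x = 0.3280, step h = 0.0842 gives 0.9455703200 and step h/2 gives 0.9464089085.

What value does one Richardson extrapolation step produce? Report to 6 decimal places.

r = 2, so 2^r = 4.
Numerator 4*A(h/2) − A(h) = 4*0.9464089085 − 0.9455703200 = 2.8400653140
Denominator 4 − 1 = 3.
Extrapolated: 2.8400653140 / 3 = 0.9466884380
Shift from A(h/2): +0.0002795295.

0.946688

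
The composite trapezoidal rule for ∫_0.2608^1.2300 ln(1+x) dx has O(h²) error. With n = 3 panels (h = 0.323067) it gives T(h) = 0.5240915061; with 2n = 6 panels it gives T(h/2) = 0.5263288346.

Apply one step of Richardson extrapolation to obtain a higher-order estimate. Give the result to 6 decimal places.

Method order is 2; weight 2^2 = 4.
Weighted: 2.1053153384 − 0.5240915061 = 1.5812238323
R = 1.5812238323/3 = 0.5270746108

0.527075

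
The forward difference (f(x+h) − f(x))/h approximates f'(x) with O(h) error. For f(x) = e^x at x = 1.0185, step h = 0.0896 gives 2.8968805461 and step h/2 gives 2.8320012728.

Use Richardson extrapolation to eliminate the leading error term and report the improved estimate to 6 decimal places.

r = 1: numerator weight 2, denominator 1.
Weighted: 5.6640025456 − 2.8968805461 = 2.7671219995
2.7671219995 ÷ 1 = 2.7671219995
Gap between inputs: 6.488e-02; correction applied: −0.0648792733.

2.767122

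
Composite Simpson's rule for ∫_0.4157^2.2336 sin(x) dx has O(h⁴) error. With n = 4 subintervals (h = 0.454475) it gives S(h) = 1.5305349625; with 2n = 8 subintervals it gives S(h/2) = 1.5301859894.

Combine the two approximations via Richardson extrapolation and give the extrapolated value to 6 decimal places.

1.530163

Method order is 4; weight 2^4 = 16.
Top: 16(1.5301859894) − (1.5305349625) = 22.9524408679
22.9524408679 ÷ 15 = 1.5301627245
Correction |R − A(h/2)| = 2.326e-05; gap |A(h/2) − A(h)| = 3.490e-04.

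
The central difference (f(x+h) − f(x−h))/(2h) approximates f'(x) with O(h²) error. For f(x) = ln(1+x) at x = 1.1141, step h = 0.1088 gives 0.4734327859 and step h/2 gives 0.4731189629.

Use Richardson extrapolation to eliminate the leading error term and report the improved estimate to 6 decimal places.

With r = 2 the leading error scales as h^2, so the weight is 2^2 = 4.
4 × 0.4731189629 = 1.8924758516; subtract 0.4734327859 → 1.4190430657
(4 × 0.4731189629 − 0.4734327859)/(4 − 1) = 0.4730143552
Shift from A(h/2): −0.0001046077.

0.473014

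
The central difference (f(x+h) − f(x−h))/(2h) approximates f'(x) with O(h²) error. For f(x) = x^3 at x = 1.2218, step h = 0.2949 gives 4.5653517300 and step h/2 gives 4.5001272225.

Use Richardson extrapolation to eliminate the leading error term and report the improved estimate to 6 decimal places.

Leading term ∝ h^2; use weight 4 = 2^2.
A(h/2) − A(h) = 4.5001272225 − 4.5653517300 = -0.0652245075
Divide by 2^2 − 1 = 3: (-0.0652245075)/3 = -0.0217415025
R = 4.5001272225 − 0.0217415025 = 4.4783857200

4.478386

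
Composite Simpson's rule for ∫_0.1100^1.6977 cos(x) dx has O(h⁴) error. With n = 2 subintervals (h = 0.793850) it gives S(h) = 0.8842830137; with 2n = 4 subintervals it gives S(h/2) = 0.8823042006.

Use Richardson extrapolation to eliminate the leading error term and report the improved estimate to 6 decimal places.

0.882172

Error is O(h^4); halving h shrinks it by 2^4 = 16.
16 × 0.8823042006 = 14.1168672096; subtract 0.8842830137 → 13.2325841959
Divide by 2^4 − 1 = 15.
So the Richardson estimate is 0.8821722797.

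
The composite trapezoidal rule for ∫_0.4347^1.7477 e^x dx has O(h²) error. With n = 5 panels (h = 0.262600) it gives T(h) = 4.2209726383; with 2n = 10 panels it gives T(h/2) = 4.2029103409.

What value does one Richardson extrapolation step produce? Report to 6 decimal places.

4.196890

r = 2: numerator weight 4, denominator 3.
4*4.2029103409 − 4.2209726383 = 12.5906687253
Extrapolated: 12.5906687253 / 3 = 4.1968895751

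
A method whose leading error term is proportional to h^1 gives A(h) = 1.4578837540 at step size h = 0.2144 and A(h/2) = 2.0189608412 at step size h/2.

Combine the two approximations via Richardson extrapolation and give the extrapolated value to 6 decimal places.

Order 1 gives 2^r = 2 and 2^r − 1 = 1.
A(h/2) − A(h) = 2.0189608412 − 1.4578837540 = 0.5610770872
Correction (A(h/2) − A(h))/(2 − 1) = 0.5610770872/1 = 0.5610770872
R = 2.0189608412 + 0.5610770872 = 2.5800379284

2.580038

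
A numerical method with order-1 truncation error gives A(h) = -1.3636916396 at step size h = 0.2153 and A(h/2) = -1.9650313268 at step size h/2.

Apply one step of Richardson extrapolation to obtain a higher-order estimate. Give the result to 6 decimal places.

-2.566371

Order 1 gives 2^r = 2 and 2^r − 1 = 1.
Weighted: (-3.9300626536) − (-1.3636916396) = -2.5663710140
Extrapolated: (-2.5663710140) / 1 = -2.5663710140
Shift from A(h/2): −0.6013396872.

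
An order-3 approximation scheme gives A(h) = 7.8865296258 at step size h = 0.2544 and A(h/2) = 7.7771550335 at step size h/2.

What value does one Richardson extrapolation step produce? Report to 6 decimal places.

Leading term ∝ h^3; use weight 8 = 2^3.
2^3 × A(h/2) = 62.2172402680; minus A(h) gives 54.3307106422.
Extrapolated: 54.3307106422 / 7 = 7.7615300917
Correction |R − A(h/2)| = 1.562e-02; gap |A(h/2) − A(h)| = 1.094e-01.

7.761530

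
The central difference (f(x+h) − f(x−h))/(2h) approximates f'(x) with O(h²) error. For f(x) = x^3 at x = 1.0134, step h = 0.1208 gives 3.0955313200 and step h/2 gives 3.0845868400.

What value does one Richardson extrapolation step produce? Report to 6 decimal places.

3.080939

The method has order 2: 2^2 = 4.
Top: 4(3.0845868400) − (3.0955313200) = 9.2428160400
Denominator 4 − 1 = 3.
Extrapolated: 9.2428160400 / 3 = 3.0809386800
Shift from A(h/2): −0.0036481600.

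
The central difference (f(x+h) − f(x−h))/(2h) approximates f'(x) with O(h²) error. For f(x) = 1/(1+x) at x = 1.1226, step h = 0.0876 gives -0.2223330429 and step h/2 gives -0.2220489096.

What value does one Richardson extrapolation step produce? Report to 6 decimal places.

r = 2, so 2^r = 4.
4*(-0.2220489096) = -0.8881956384; subtract (-0.2223330429) → -0.6658625955
Extrapolated: (-0.6658625955) / 3 = -0.2219541985
Correction |R − A(h/2)| = 9.471e-05; gap |A(h/2) − A(h)| = 2.841e-04.

-0.221954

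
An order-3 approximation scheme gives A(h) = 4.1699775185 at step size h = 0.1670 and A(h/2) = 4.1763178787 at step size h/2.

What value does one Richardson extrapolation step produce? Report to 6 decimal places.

4.177224

With r = 3 the leading error scales as h^3, so the weight is 2^3 = 8.
Numerator 8×A(h/2) − A(h) = 8×4.1763178787 − 4.1699775185 = 29.2405655111
29.2405655111 ÷ 7 = 4.1772236444
Shift from A(h/2): +0.0009057657.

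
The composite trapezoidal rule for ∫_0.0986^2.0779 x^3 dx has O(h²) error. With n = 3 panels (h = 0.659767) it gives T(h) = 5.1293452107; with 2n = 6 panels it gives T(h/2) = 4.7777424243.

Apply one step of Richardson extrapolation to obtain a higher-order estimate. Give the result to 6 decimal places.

With r = 2 the leading error scales as h^2, so the weight is 2^2 = 4.
2^2*A(h/2) = 19.1109696972; minus A(h) gives 13.9816244865.
13.9816244865 ÷ 3 = 4.6605414955

4.660541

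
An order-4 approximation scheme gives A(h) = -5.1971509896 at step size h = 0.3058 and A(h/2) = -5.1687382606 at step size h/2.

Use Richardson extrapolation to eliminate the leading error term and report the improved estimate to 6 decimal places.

Method order is 4; weight 2^4 = 16.
2^4*A(h/2) = -82.6998121696; minus A(h) gives -77.5026611800.
Extrapolated: (-77.5026611800) / 15 = -5.1668440787

-5.166844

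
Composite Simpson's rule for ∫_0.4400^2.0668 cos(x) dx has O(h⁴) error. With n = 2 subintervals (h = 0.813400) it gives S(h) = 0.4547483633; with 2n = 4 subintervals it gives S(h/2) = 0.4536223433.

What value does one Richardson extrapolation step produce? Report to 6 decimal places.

With r = 4 the leading error scales as h^4, so the weight is 2^4 = 16.
Weighted: 7.2579574928 − 0.4547483633 = 6.8032091295
R = 6.8032091295/15 = 0.4535472753
Gap between inputs: 1.126e-03; correction applied: −0.0000750680.

0.453547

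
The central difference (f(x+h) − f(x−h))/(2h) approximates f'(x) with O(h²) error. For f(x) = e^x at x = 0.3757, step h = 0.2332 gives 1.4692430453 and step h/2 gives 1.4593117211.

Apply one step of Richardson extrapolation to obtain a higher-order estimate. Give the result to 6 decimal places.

1.456001

The method has order 2: 2^2 = 4.
4·1.4593117211 = 5.8372468844; 5.8372468844 − 1.4692430453 = 4.3680038391
Denominator 4 − 1 = 3.
R = 4.3680038391/3 = 1.4560012797
Gap between inputs: 9.931e-03; correction applied: −0.0033104414.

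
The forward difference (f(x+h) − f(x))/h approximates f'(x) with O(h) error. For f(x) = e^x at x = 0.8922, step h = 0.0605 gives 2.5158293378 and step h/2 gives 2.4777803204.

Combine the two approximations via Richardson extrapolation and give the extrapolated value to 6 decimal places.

Leading term ∝ h^1; use weight 2 = 2^1.
2×2.4777803204 − 2.5158293378 = 2.4397313030
2.4397313030 ÷ 1 = 2.4397313030

2.439731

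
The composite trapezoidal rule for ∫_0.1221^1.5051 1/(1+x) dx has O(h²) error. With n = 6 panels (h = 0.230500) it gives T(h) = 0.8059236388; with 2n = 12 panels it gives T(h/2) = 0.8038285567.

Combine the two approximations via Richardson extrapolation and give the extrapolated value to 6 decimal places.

0.803130

With r = 2 the leading error scales as h^2, so the weight is 2^2 = 4.
4×0.8038285567 = 3.2153142268; 3.2153142268 − 0.8059236388 = 2.4093905880
Denominator 4 − 1 = 3.
Result: 0.8031301960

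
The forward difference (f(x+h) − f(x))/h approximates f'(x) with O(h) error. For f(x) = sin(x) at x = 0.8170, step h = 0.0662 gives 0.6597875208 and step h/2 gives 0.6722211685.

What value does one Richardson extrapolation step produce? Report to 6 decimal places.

0.684655

r = 1: numerator weight 2, denominator 1.
2 × 0.6722211685 = 1.3444423370; 1.3444423370 − 0.6597875208 = 0.6846548162
Divide by 2^1 − 1 = 1.
0.6846548162 ÷ 1 = 0.6846548162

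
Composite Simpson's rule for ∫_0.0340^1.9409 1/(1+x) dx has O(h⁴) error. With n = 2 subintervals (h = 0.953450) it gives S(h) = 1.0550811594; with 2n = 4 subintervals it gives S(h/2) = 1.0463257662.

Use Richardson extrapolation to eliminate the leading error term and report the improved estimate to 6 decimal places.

1.045742

Leading term ∝ h^4; use weight 16 = 2^4.
Numerator 16×A(h/2) − A(h) = 16×1.0463257662 − 1.0550811594 = 15.6861310998
Divide by 2^4 − 1 = 15.
So the Richardson estimate is 1.0457420733.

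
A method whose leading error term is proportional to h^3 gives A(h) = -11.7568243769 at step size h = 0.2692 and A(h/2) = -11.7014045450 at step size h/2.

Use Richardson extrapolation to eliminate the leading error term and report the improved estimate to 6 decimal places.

Order 3 gives 2^r = 8 and 2^r − 1 = 7.
2^3×A(h/2) = -93.6112363600; minus A(h) gives -81.8544119831.
Denominator 8 − 1 = 7.
Result: -11.6934874262

-11.693487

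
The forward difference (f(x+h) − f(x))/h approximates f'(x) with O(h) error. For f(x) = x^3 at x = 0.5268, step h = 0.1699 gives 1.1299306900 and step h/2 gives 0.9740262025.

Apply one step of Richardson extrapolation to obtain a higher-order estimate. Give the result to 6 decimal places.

Leading term ∝ h^1; use weight 2 = 2^1.
Numerator 2×A(h/2) − A(h) = 2×0.9740262025 − 1.1299306900 = 0.8181217150
Divide by 2^1 − 1 = 1.
(2×0.9740262025 − 1.1299306900)/(2 − 1) = 0.8181217150
Gap between inputs: 1.559e-01; correction applied: −0.1559044875.

0.818122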